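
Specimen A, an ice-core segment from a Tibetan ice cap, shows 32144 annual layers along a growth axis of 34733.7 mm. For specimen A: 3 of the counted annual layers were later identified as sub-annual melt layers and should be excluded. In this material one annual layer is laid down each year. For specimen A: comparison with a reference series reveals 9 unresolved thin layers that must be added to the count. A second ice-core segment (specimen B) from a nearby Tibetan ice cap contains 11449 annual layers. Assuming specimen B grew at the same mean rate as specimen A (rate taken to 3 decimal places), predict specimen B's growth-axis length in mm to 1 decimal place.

12364.9 mm

Specimen A: true annual layer count = 32144 − 3 + 9 = 32150.
A: Mean rate = 34733.7 mm / 32150 years ≈ 1.080 mm/year.
B's length ≈ 1.080 × 11449 = 12364.9 mm.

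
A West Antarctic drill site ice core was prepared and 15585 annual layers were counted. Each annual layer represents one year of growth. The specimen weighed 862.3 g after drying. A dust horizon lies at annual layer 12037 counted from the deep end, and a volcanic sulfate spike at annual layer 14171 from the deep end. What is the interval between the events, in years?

The two markers are separated by 14171 − 12037 = 2134 annual layers.
One annual layer per year makes the interval 2134 years.

2134 years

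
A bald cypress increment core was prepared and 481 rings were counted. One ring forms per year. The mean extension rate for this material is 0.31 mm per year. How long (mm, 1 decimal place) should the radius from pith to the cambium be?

The record spans 481 years at 0.31 mm per year.
481 years at 0.31 mm/year gives 0.31 × 481 = 149.1 mm.

149.1 mm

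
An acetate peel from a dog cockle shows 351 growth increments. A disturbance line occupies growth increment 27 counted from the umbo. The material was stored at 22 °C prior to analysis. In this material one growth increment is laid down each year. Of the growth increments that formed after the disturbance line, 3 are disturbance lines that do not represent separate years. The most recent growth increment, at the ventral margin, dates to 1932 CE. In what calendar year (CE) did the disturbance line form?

1611 CE

Between growth increment 27 and the ventral margin there are 351 − 27 = 324 growth increments.
Removing the 3 false growth increments leaves 324 − 3 = 321 true growth increments beyond the disturbance line.
The growth increment at the ventral margin is 1932 CE, so the disturbance line dates to 1932 − 321 = 1611 CE.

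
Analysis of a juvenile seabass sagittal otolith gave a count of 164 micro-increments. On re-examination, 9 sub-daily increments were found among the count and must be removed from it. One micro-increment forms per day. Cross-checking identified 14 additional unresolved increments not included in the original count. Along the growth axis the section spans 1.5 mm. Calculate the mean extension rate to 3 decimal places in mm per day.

Adjusted count: 164 − 9 + 14 = 169 micro-increments.
Mean rate = 1.5 mm / 169 days ≈ 0.009 mm per day.

0.009 mm per day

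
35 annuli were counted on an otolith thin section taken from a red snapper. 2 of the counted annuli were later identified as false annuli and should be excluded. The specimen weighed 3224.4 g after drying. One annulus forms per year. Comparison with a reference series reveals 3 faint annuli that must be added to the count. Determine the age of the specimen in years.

36 years

True annulus count = 35 − 2 + 3 = 36.
At one annulus per year, that is 36 years.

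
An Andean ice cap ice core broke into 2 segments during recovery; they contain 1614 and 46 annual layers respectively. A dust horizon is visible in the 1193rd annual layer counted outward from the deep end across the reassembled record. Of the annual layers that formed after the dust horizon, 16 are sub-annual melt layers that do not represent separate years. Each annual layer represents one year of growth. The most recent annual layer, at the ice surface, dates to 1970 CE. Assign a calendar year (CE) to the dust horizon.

Total annual layers = 1614 + 46 = 1660.
The dust horizon sits at annual layer 1193 from the deep end, so 1660 − 1193 = 467 annual layers formed after it.
467 − 16 false = 451 true annual layers after the dust horizon.
1970 − 451 = 1519 CE.

1519 CE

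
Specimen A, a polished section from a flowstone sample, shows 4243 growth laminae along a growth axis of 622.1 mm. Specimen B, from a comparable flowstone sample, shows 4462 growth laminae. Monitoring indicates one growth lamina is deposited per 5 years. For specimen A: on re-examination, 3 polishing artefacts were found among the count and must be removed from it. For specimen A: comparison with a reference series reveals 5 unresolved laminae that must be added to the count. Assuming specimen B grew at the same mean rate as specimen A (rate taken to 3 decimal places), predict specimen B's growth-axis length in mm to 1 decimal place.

Specimen A: true growth lamina count = 4243 − 3 + 5 = 4245.
Specimen A: multiplying by 5 years per growth lamina: 4245 × 5 = 21225 years.
A: Mean rate = 622.1 mm / 21225 years ≈ 0.029 mm per year.
Specimen B: at 5 years per growth lamina, 4462 × 5 = 22310 years. Length of B = 0.029 × 22310 = 647.0 mm.

647.0 mm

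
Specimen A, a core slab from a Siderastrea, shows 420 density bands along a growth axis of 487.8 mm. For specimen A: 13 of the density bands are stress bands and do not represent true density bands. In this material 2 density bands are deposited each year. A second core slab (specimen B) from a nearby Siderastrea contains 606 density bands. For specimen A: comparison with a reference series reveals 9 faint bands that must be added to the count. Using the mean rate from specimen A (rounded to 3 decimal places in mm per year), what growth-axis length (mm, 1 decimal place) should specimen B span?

Specimen A: adjusted count: 420 − 13 + 9 = 416 density bands.
Specimen A: 416 density bands at 2 per year is 416 / 2 = 208 years.
A: 487.8 mm over 208 years gives 487.8 / 208 ≈ 2.345 mm per year.
Specimen B: dividing by 2 density bands per year: 606 / 2 = 303 years. Length of B = 2.345 × 303 = 710.5 mm.

710.5 mm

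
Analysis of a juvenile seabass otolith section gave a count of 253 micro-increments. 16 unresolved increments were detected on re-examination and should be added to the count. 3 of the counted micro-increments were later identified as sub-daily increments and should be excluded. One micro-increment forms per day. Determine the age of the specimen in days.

Correcting the raw count gives 253 − 3 + 16 = 266 true micro-increments.
One micro-increment per day makes the duration 266 days.

266 days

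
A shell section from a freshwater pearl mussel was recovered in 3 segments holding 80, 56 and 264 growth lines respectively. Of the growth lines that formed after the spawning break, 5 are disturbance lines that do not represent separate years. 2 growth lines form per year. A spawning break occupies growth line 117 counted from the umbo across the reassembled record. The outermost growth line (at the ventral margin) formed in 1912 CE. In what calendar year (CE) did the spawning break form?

1773 CE

Total growth lines = 80 + 56 + 264 = 400.
Between growth line 117 and the ventral margin there are 400 − 117 = 283 growth lines.
Removing the 5 false growth lines leaves 283 − 5 = 278 true growth lines beyond the spawning break.
278 growth lines at 2 per year is 278 / 2 = 139 years.
1912 − 139 = 1773 CE.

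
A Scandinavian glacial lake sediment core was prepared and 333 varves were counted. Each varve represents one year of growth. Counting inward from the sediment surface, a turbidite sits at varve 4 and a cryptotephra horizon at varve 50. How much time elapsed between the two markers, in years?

The two markers are separated by 50 − 4 = 46 varves.
One varve per year makes the interval 46 years.

46 yr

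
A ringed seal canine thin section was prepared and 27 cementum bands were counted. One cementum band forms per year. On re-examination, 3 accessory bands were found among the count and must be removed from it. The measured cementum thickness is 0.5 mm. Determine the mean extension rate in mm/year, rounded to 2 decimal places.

0.02 mm/year

Adjusted count: 27 − 3 = 24 cementum bands.
Mean rate = 0.5 mm / 24 years ≈ 0.02 mm/year.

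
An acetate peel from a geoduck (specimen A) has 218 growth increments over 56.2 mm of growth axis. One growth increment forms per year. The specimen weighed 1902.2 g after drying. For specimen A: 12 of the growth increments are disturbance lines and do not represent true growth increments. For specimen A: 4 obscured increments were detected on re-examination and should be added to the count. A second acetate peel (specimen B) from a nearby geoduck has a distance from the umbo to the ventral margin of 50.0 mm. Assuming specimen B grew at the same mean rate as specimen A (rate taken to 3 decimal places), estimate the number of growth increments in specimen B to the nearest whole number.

Specimen A: adjusted count: 218 − 12 + 4 = 210 growth increments.
A: Mean rate = 56.2 mm / 210 years ≈ 0.268 mm/yr.
Specimen B: 50.0 mm / 0.268 mm per year = 186.57 years ≈ 187 growth increments.

187 growth increments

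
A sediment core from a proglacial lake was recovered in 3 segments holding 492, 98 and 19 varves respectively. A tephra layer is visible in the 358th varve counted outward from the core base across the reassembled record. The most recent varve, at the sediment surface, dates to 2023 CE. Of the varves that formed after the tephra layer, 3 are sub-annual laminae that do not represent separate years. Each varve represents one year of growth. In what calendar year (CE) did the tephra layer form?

Total varves = 492 + 98 + 19 = 609.
The tephra layer sits at varve 358 from the core base, so 609 − 358 = 251 varves formed after it.
Removing the 3 false varves leaves 251 − 3 = 248 true varves beyond the tephra layer.
2023 − 248 = 1775 CE.

1775 CE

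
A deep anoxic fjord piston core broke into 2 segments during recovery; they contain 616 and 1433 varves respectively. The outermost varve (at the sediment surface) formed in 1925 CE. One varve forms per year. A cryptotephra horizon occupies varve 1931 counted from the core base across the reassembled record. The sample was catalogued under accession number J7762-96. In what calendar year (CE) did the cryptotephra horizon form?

1807 CE

Total varves = 616 + 1433 = 2049.
The cryptotephra horizon sits at varve 1931 from the core base, so 2049 − 1931 = 118 varves formed after it.
1925 − 118 = 1807 CE.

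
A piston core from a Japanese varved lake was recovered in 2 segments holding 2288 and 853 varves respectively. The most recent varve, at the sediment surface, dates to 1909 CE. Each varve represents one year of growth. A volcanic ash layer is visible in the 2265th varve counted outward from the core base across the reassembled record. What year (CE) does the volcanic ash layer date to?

1033 CE

Total varves = 2288 + 853 = 3141.
3141 − 2265 = 876 varves lie beyond the volcanic ash layer toward the sediment surface.
Counting back 876 years from 1909 CE places the volcanic ash layer in 1909 − 876 = 1033 CE.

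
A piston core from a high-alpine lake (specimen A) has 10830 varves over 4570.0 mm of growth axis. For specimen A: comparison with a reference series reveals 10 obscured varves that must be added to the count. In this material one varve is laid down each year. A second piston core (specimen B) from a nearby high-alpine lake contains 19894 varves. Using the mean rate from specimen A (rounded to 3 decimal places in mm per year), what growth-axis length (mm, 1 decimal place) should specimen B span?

8395.3 mm

Specimen A: adjusted count: 10830 + 10 = 10840 varves.
A: 4570.0 mm over 10840 years gives 4570.0 / 10840 ≈ 0.422 mm/year.
B's length ≈ 0.422 × 19894 = 8395.3 mm.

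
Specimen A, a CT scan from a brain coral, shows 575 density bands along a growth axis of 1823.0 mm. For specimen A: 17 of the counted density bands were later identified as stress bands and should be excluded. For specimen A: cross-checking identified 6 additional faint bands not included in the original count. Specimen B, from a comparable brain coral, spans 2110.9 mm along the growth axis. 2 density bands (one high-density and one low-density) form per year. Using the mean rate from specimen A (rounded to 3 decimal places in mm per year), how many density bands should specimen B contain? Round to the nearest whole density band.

Specimen A: after corrections the count is 575 − 17 + 6 = 564 density bands.
Specimen A: dividing by 2 density bands per year: 564 / 2 = 282 years.
A: Mean rate = 1823.0 mm / 282 years ≈ 6.465 mm/year.
Specimen B: 2110.9 mm / 6.465 mm per year = 326.51 years; at 2 density bands per year that is 326.51 × 2 ≈ 653 density bands.

653 density bands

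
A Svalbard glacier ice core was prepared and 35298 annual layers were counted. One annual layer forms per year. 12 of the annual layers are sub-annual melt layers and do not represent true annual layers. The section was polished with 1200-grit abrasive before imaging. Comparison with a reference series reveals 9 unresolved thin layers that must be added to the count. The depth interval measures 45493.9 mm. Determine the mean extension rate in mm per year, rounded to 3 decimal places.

Correcting the raw count gives 35298 − 12 + 9 = 35295 true annual layers.
45493.9 mm over 35295 years gives 45493.9 / 35295 ≈ 1.289 mm per year.

1.289 mm per year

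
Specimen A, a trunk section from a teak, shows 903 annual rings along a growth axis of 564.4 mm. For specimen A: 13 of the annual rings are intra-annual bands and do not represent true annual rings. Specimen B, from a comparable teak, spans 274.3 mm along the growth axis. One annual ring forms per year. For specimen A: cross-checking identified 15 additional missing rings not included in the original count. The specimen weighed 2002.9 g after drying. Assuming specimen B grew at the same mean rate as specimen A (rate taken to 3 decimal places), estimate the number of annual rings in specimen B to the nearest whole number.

Specimen A: after corrections the count is 903 − 13 + 15 = 905 annual rings.
A: Mean rate = 564.4 mm / 905 years ≈ 0.624 mm per year.
For B, 274.3 / 0.624 = 439.58 years ≈ 440 annual rings.

440 annual rings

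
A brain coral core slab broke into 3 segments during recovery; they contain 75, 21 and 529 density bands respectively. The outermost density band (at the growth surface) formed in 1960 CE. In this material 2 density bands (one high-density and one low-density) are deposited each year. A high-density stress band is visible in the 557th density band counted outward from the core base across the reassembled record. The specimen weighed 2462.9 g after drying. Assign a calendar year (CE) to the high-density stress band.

Total density bands = 75 + 21 + 529 = 625.
Between density band 557 and the growth surface there are 625 − 557 = 68 density bands.
Dividing by 2 density bands per year: 68 / 2 = 34 years.
1960 − 34 = 1926 CE.

1926 CE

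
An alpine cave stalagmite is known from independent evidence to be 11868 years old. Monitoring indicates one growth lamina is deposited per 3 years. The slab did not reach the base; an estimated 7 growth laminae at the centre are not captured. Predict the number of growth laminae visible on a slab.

3949 growth laminae

One growth lamina every 3 years means 11868 / 3 = 3956 growth laminae.
Less the 7 uncaptured growth laminae: 3956 − 7 = 3949.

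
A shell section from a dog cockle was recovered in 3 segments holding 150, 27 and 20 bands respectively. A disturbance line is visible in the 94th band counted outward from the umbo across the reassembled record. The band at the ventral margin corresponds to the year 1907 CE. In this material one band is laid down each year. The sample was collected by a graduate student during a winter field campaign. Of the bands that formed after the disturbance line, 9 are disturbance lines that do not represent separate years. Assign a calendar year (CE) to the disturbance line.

1813 CE

Total bands = 150 + 27 + 20 = 197.
197 − 94 = 103 bands lie beyond the disturbance line toward the ventral margin.
Excluding 9 false bands: 103 − 9 = 94.
The band at the ventral margin is 1907 CE, so the disturbance line dates to 1907 − 94 = 1813 CE.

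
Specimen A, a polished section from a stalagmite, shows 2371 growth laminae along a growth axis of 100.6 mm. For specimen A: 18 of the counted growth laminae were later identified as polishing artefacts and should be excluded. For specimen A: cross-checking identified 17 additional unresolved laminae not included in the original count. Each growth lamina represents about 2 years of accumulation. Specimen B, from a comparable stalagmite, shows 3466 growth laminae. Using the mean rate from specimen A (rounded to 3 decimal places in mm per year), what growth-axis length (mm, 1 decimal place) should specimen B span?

Specimen A: adjusted count: 2371 − 18 + 17 = 2370 growth laminae.
Specimen A: 2370 growth laminae at 2 years each span 2370 × 2 = 4740 years.
A: Mean rate = 100.6 mm / 4740 years ≈ 0.021 mm per year.
Specimen B: 3466 growth laminae at 2 years each span 3466 × 2 = 6932 years. Length of B = 0.021 × 6932 = 145.6 mm.

145.6 mm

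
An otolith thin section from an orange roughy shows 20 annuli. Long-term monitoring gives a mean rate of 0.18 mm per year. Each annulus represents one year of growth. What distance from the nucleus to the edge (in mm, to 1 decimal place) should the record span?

3.6 mm

The record spans 20 years at 0.18 mm per year.
Predicted length = 0.18 mm/year × 20 years = 3.6 mm.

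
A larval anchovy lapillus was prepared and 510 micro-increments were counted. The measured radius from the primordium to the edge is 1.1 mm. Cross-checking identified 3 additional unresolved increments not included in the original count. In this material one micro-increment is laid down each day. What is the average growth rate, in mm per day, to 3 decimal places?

0.002 mm per day

After corrections the count is 510 + 3 = 513 micro-increments.
Mean rate = 1.1 mm / 513 days ≈ 0.002 mm per day.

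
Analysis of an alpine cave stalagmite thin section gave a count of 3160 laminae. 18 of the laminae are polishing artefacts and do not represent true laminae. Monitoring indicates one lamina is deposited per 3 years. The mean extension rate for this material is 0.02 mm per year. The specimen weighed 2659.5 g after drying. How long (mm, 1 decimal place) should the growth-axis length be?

188.5 mm

After corrections the count is 3160 − 18 = 3142 laminae.
Multiplying by 3 years per lamina: 3142 × 3 = 9426 years.
9426 years at 0.02 mm/year gives 0.02 × 9426 = 188.5 mm.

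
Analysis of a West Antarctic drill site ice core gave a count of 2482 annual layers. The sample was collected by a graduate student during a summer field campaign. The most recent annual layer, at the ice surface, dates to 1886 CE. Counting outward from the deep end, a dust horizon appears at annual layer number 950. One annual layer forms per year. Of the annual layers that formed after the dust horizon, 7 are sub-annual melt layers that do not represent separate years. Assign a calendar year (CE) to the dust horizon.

2482 − 950 = 1532 annual layers lie beyond the dust horizon toward the ice surface.
1532 − 7 false = 1525 true annual layers after the dust horizon.
The annual layer at the ice surface is 1886 CE, so the dust horizon dates to 1886 − 1525 = 361 CE.

361 CE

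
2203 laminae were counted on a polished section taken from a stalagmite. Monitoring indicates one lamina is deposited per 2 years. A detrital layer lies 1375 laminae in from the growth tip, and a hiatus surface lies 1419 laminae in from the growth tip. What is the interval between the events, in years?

88 years

Separation: 1419 − 1375 = 44 laminae.
At 2 years per lamina, 44 × 2 = 88 years.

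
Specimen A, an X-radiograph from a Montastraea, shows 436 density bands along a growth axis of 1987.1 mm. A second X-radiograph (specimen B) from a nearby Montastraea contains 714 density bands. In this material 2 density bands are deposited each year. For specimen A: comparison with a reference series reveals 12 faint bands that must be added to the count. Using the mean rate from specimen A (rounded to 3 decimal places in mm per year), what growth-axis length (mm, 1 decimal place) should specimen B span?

Specimen A: adjusted count: 436 + 12 = 448 density bands.
Specimen A: dividing by 2 density bands per year: 448 / 2 = 224 years.
A: 1987.1 mm over 224 years gives 1987.1 / 224 ≈ 8.871 mm/yr.
Specimen B: with 2 density bands per year, 714 / 2 = 357 years. For B, 8.871 mm/year × 357 years = 3166.9 mm.

3166.9 mm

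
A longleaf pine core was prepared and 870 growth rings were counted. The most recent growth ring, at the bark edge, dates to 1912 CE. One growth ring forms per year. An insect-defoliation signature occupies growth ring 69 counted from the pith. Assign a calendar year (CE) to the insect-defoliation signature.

1111 CE

870 − 69 = 801 growth rings lie beyond the insect-defoliation signature toward the bark edge.
Counting back 801 years from 1912 CE places the insect-defoliation signature in 1912 − 801 = 1111 CE.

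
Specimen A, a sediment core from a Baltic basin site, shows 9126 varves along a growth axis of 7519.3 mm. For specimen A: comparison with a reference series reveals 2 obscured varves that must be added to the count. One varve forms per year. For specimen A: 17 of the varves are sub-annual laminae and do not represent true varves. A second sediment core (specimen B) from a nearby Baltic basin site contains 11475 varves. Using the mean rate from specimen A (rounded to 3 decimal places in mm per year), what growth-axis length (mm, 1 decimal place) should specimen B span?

9466.9 mm

Specimen A: after corrections the count is 9126 − 17 + 2 = 9111 varves.
A: Extension rate ≈ 7519.3 / 9111 = 0.825 mm/year.
For B, 0.825 mm/year × 11475 years = 9466.9 mm.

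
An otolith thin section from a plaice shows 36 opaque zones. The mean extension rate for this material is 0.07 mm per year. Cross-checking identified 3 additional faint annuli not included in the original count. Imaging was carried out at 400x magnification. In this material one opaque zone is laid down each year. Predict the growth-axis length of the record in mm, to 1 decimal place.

True opaque zone count = 36 + 3 = 39.
Length ≈ 0.07 × 39 = 2.7 mm.

2.7 mm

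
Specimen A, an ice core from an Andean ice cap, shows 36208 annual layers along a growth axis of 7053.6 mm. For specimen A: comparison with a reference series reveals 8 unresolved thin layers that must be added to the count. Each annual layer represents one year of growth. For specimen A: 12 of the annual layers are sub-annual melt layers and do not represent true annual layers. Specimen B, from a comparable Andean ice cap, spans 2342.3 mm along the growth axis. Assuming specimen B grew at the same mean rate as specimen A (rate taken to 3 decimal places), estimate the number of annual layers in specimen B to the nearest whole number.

12012 annual layers

Specimen A: true annual layer count = 36208 − 12 + 8 = 36204.
A: 7053.6 mm over 36204 years gives 7053.6 / 36204 ≈ 0.195 mm/year.
B spans 2342.3 / 0.195 = 12011.79 years ≈ 12012 annual layers.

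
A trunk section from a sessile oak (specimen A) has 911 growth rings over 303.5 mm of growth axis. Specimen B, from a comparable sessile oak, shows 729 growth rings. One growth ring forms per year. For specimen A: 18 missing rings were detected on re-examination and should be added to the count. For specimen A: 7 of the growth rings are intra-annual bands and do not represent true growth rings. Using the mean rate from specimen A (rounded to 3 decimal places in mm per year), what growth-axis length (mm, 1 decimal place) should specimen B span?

Specimen A: adjusted count: 911 − 7 + 18 = 922 growth rings.
A: 303.5 mm over 922 years gives 303.5 / 922 ≈ 0.329 mm per year.
B's length ≈ 0.329 × 729 = 239.8 mm.

239.8 mm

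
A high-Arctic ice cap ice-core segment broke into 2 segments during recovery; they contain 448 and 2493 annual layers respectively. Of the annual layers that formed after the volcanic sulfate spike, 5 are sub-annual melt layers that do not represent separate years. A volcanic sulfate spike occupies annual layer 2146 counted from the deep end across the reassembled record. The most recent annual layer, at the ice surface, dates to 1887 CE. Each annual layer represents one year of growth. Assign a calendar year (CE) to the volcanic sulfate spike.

Total annual layers = 448 + 2493 = 2941.
2941 − 2146 = 795 annual layers lie beyond the volcanic sulfate spike toward the ice surface.
Removing the 5 false annual layers leaves 795 − 5 = 790 true annual layers beyond the volcanic sulfate spike.
The annual layer at the ice surface is 1887 CE, so the volcanic sulfate spike dates to 1887 − 790 = 1097 CE.

1097 CE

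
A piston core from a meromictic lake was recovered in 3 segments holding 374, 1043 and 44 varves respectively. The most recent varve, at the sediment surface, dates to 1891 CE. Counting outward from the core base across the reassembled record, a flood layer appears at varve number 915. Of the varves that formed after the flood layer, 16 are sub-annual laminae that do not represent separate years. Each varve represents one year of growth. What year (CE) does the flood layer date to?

1361 CE

Total varves = 374 + 1043 + 44 = 1461.
The flood layer sits at varve 915 from the core base, so 1461 − 915 = 546 varves formed after it.
Excluding 16 false varves: 546 − 16 = 530.
Counting back 530 years from 1891 CE places the flood layer in 1891 − 530 = 1361 CE.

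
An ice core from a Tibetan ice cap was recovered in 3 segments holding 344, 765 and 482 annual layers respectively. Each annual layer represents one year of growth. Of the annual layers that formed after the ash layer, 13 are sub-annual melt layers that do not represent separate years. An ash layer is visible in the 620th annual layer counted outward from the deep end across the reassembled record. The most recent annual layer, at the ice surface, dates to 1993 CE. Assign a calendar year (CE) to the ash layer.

Total annual layers = 344 + 765 + 482 = 1591.
Between annual layer 620 and the ice surface there are 1591 − 620 = 971 annual layers.
971 − 13 false = 958 true annual layers after the ash layer.
1993 − 958 = 1035 CE.

1035 CE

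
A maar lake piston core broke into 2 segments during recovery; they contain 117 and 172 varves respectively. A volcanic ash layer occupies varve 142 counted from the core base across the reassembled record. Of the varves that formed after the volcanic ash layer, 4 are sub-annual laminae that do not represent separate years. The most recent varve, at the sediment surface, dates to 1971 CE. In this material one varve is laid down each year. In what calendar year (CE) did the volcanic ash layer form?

1828 CE

Total varves = 117 + 172 = 289.
Between varve 142 and the sediment surface there are 289 − 142 = 147 varves.
147 − 4 false = 143 true varves after the volcanic ash layer.
Counting back 143 years from 1971 CE places the volcanic ash layer in 1971 − 143 = 1828 CE.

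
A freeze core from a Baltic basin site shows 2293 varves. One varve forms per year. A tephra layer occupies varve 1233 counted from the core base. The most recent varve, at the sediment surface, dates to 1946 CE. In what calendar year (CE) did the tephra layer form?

Between varve 1233 and the sediment surface there are 2293 − 1233 = 1060 varves.
Counting back 1060 years from 1946 CE places the tephra layer in 1946 − 1060 = 886 CE.

886 CE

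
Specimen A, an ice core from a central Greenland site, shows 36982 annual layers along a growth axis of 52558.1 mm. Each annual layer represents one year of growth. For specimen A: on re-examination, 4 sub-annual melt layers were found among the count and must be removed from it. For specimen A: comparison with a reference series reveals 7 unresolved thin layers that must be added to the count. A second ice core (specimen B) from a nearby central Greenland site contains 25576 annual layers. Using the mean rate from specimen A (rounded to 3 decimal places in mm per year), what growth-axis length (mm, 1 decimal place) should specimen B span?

36343.5 mm

Specimen A: adjusted count: 36982 − 4 + 7 = 36985 annual layers.
A: Extension rate ≈ 52558.1 / 36985 = 1.421 mm/yr.
Length of B = 1.421 × 25576 = 36343.5 mm.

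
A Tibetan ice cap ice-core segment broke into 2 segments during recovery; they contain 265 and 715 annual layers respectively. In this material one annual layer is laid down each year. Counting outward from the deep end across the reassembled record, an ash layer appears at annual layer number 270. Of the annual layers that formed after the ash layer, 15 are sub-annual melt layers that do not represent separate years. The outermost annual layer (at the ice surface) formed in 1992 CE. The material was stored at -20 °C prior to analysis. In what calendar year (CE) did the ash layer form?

1297 CE

Total annual layers = 265 + 715 = 980.
Between annual layer 270 and the ice surface there are 980 − 270 = 710 annual layers.
710 − 15 false = 695 true annual layers after the ash layer.
Counting back 695 years from 1992 CE places the ash layer in 1992 − 695 = 1297 CE.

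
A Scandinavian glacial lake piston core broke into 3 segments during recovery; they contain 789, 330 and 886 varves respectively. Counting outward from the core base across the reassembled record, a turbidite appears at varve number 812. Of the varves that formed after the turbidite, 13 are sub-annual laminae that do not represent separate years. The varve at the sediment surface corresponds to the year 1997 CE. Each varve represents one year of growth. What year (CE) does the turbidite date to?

Total varves = 789 + 330 + 886 = 2005.
The turbidite sits at varve 812 from the core base, so 2005 − 812 = 1193 varves formed after it.
Excluding 13 false varves: 1193 − 13 = 1180.
The varve at the sediment surface is 1997 CE, so the turbidite dates to 1997 − 1180 = 817 CE.

817 CE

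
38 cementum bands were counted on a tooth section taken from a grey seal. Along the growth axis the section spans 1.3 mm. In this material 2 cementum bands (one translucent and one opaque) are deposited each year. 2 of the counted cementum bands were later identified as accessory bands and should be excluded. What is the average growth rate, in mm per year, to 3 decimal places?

Adjusted count: 38 − 2 = 36 cementum bands.
36 cementum bands at 2 per year is 36 / 2 = 18 years.
Extension rate ≈ 1.3 / 18 = 0.072 mm per year.

0.072 mm per year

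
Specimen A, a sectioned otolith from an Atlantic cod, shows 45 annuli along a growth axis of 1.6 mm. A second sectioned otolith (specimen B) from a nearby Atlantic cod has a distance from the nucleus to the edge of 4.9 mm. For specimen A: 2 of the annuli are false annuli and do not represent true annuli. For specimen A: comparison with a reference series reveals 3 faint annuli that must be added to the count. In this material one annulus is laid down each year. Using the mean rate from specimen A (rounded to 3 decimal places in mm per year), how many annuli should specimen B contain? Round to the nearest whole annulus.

Specimen A: true annulus count = 45 − 2 + 3 = 46.
A: 1.6 mm over 46 years gives 1.6 / 46 ≈ 0.035 mm/year.
For B, 4.9 / 0.035 = 140.00 years ≈ 140 annuli.

140 annuli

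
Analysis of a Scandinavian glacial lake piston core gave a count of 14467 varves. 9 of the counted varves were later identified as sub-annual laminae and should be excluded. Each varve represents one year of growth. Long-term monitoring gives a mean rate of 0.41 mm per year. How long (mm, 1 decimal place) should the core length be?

5927.8 mm

True varve count = 14467 − 9 = 14458.
Predicted length = 0.41 mm/year × 14458 years = 5927.8 mm.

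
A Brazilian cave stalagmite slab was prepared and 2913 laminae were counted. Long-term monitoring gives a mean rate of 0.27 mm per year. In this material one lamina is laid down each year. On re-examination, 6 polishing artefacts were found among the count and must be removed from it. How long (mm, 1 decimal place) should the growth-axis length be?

784.9 mm

After corrections the count is 2913 − 6 = 2907 laminae.
2907 years at 0.27 mm/year gives 0.27 × 2907 = 784.9 mm.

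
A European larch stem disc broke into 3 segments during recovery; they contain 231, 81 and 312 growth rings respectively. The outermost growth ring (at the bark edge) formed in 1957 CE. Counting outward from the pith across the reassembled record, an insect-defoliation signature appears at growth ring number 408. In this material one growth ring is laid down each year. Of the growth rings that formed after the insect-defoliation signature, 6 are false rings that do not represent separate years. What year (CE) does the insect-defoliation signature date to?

1747 CE

Total growth rings = 231 + 81 + 312 = 624.
The insect-defoliation signature sits at growth ring 408 from the pith, so 624 − 408 = 216 growth rings formed after it.
216 − 6 false = 210 true growth rings after the insect-defoliation signature.
1957 − 210 = 1747 CE.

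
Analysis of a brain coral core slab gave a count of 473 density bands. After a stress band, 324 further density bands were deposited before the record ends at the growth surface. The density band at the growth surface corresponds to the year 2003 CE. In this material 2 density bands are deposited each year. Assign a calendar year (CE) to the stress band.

324 density bands post-date the stress band.
Dividing by 2 density bands per year: 324 / 2 = 162 years.
Counting back 162 years from 2003 CE places the stress band in 2003 − 162 = 1841 CE.

1841 CE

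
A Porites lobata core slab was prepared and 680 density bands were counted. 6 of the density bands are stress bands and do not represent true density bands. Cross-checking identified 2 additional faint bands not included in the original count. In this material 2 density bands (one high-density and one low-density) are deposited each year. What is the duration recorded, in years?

338 years

After corrections the count is 680 − 6 + 2 = 676 density bands.
676 density bands at 2 per year is 676 / 2 = 338 years.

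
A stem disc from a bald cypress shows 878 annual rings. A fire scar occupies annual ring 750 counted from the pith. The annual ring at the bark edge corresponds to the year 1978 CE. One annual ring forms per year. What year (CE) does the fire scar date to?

Between annual ring 750 and the bark edge there are 878 − 750 = 128 annual rings.
The annual ring at the bark edge is 1978 CE, so the fire scar dates to 1978 − 128 = 1850 CE.

1850 CE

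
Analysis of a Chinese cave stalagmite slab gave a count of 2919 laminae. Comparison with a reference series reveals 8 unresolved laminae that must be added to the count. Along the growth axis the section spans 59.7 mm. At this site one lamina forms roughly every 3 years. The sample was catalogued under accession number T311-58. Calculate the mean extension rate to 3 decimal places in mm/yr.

Correcting the raw count gives 2919 + 8 = 2927 true laminae.
Multiplying by 3 years per lamina: 2927 × 3 = 8781 years.
59.7 mm over 8781 years gives 59.7 / 8781 ≈ 0.007 mm/yr.

0.007 mm/yr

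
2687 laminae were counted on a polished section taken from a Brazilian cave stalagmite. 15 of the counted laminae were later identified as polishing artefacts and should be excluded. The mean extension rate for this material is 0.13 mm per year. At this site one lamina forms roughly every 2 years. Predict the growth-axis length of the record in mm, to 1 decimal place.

After corrections the count is 2687 − 15 = 2672 laminae.
2672 laminae at 2 years each span 2672 × 2 = 5344 years.
Length ≈ 0.13 × 5344 = 694.7 mm.

694.7 mm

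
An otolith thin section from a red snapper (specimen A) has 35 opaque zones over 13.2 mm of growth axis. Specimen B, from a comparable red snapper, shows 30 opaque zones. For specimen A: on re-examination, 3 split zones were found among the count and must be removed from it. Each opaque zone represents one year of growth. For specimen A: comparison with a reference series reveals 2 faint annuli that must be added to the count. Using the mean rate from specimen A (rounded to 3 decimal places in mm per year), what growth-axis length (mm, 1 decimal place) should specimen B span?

Specimen A: after corrections the count is 35 − 3 + 2 = 34 opaque zones.
A: Extension rate ≈ 13.2 / 34 = 0.388 mm/year.
For B, 0.388 mm/year × 30 years = 11.6 mm.

11.6 mm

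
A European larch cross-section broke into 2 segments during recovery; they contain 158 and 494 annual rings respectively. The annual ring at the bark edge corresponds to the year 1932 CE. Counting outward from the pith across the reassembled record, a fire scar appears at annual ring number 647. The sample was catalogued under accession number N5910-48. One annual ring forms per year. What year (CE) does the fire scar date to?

Total annual rings = 158 + 494 = 652.
Between annual ring 647 and the bark edge there are 652 − 647 = 5 annual rings.
1932 − 5 = 1927 CE.

1927 CE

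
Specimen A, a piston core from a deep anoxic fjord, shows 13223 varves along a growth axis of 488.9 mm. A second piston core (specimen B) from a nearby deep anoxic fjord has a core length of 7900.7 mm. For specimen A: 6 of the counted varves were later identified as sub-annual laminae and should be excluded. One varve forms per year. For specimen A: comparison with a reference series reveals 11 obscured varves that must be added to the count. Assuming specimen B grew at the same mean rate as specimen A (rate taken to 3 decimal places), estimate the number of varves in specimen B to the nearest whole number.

Specimen A: after corrections the count is 13223 − 6 + 11 = 13228 varves.
A: Extension rate ≈ 488.9 / 13228 = 0.037 mm/yr.
Specimen B: 7900.7 mm / 0.037 mm per year = 213532.43 years ≈ 213532 varves.

213532 varves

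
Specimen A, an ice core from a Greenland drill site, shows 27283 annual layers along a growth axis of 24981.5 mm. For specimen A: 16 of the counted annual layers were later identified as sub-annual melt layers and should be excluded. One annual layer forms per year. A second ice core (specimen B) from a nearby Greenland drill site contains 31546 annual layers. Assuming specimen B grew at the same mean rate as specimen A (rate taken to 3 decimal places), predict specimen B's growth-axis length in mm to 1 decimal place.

Specimen A: adjusted count: 27283 − 16 = 27267 annual layers.
A: 24981.5 mm over 27267 years gives 24981.5 / 27267 ≈ 0.916 mm per year.
For B, 0.916 mm/year × 31546 years = 28896.1 mm.

28896.1 mm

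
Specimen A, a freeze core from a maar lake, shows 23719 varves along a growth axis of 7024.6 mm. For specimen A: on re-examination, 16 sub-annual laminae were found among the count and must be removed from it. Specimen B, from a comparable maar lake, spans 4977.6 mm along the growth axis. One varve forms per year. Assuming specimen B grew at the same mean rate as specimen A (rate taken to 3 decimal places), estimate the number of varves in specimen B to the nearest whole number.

16816 varves

Specimen A: correcting the raw count gives 23719 − 16 = 23703 true varves.
A: 7024.6 mm over 23703 years gives 7024.6 / 23703 ≈ 0.296 mm/yr.
B spans 4977.6 / 0.296 = 16816.22 years ≈ 16816 varves.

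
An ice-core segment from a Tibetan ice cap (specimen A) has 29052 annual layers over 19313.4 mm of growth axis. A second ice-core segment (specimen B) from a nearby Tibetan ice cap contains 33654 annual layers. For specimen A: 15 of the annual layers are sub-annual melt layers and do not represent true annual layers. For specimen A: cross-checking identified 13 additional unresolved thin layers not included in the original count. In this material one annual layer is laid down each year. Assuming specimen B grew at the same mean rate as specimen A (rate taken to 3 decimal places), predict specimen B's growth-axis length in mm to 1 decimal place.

Specimen A: adjusted count: 29052 − 15 + 13 = 29050 annual layers.
A: Mean rate = 19313.4 mm / 29050 years ≈ 0.665 mm/yr.
For B, 0.665 mm/year × 33654 years = 22379.9 mm.

22379.9 mm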